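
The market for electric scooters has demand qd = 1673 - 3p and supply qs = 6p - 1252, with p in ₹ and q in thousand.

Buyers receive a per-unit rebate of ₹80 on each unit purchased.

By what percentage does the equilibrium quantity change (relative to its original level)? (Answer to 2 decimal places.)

Solve the original market: 1673 - 3p = 6p - 1252, hence p = 325 and q = 698.
Since buyers' out-of-pocket price is the market price minus the rebate, the effective demand curve becomes qd = 1913 - 3p.
New equilibrium: 1913 - 3p = 6p - 1252 ⇒ 3165 = 9p ⇒ p = 1055/3 ≈ 351.6667, q = 858.
%Δq = (858 − 698) / 698 × 100 = +22.92%.

+22.92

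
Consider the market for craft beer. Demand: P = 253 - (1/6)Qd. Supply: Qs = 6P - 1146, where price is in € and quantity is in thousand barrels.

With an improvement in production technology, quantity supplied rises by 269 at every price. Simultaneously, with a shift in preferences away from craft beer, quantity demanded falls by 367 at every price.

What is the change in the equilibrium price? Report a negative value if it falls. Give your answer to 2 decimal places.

-53.00

Original equilibrium: 1518 - 6P = 6P - 1146 gives 2664 = 12P, so P = 222 and Q = 186.
After the shift, demand is Qd = 1151 - 6P and supply is Qs = 6P - 877.
Clearing the new market: 1151 - 6P = 6P - 877, so P = 169 and Q = 137.
ΔP = 169 − 222 = -53.00.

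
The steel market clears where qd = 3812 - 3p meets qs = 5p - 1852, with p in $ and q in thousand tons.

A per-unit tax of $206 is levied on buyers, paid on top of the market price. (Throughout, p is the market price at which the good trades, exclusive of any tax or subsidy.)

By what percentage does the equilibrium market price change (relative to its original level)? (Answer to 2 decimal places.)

-10.91

Before the shock: 3812 - 3p = 5p - 1852 ⇒ 5664 = 8p ⇒ p = 708, q = 1688.
Since buyers pay the price plus the tax, the effective demand curve becomes qd = 3194 - 3p.
Clearing the new market: 3194 - 3p = 5p - 1852, so p = 630.75 and q = 1301.75.
%Δp = (630.75 − 708) / 708 × 100 = -10.91%.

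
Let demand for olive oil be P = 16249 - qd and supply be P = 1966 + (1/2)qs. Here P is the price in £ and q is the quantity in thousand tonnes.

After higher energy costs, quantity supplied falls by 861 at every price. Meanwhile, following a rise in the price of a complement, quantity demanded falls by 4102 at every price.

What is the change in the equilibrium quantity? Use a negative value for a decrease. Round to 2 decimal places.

Solve the original market: 16249 - P = 2P - 3932, hence P = 6727 and q = 9522.
With the change applied: demand qd = 12147 - P, supply qs = 2P - 4793.
Equate the new curves: 12147 - P = 2P - 4793, giving 16940 = 3P, P = 16940/3 ≈ 5646.6667, q = 19501/3 ≈ 6500.3333.
Δq = 6500.3333 − 9522 = -3021.67.

-3021.67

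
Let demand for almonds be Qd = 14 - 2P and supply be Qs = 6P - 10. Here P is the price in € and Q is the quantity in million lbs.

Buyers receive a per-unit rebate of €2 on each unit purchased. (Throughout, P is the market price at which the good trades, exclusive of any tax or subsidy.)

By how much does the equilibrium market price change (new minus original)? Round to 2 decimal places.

+0.50

Before the shock: 14 - 2P = 6P - 10 ⇒ 24 = 8P ⇒ P = 3, Q = 8.
Since buyers' out-of-pocket price is the market price minus the rebate, the effective demand curve becomes Qd = 18 - 2P.
Setting them equal: 18 - 2P = 6P - 10 → 28 = 8P, so P = 3.5 and Q = 11.
ΔP = 3.5 − 3 = +0.50.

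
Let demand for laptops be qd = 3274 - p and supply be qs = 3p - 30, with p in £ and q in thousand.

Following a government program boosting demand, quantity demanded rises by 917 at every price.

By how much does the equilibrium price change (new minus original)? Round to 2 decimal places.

Solve the original market: 3274 - p = 3p - 30, hence p = 826 and q = 2448.
After the shift, demand is qd = 4191 - p and supply is qs = 3p - 30.
Equate the new curves: 4191 - p = 3p - 30, giving 4221 = 4p, p = 1055.25, q = 3135.75.
Δp = 1055.25 − 826 = +229.25.

+229.25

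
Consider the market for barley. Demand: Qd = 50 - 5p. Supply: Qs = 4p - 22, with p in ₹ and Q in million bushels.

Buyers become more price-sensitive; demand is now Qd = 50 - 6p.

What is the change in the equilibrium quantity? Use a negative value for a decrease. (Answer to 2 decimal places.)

-3.20

Solve the original market: 50 - 5p = 4p - 22, hence p = 8 and Q = 10.
After the shift, demand is Qd = 50 - 6p and supply is Qs = 4p - 22.
Setting them equal: 50 - 6p = 4p - 22 → 72 = 10p, so p = 7.2 and Q = 6.8.
ΔQ = 6.8 − 10 = -3.20.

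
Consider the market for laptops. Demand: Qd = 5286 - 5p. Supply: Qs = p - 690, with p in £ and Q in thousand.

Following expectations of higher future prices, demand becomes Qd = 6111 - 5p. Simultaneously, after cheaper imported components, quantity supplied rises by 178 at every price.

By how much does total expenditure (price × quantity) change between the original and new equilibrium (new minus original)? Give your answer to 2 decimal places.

+348509.36

Before the shock: 5286 - 5p = p - 690 ⇒ 5976 = 6p ⇒ p = 996, Q = 306.
The new curves are Qd = 6111 - 5p (demand) and Qs = p - 512 (supply).
Equate the new curves: 6111 - 5p = p - 512, giving 6623 = 6p, p = 6623/6 ≈ 1103.8333, Q = 3551/6 ≈ 591.8333.
Expenditure moves from 996×306 = 304776 to 1103.8333×591.8333 = 653285.3611; change = +348509.36.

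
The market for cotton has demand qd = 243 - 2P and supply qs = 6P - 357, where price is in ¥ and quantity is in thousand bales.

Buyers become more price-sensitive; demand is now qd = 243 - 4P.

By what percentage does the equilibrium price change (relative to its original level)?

Initially, 243 - 2P = 6P - 357, so 600 = 8P and P = 75, q = 93.
The shock moves the curves to qd = 243 - 4P and qs = 6P - 357.
Setting them equal: 243 - 4P = 6P - 357 → 600 = 10P, so P = 60 and q = 3.
%ΔP = (60 − 75) / 75 × 100 = -20%.

-20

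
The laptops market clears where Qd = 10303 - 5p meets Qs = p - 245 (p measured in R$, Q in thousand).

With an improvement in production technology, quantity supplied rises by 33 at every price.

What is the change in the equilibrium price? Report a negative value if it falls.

Solve the original market: 10303 - 5p = p - 245, hence p = 1758 and Q = 1513.
The shock moves the curves to Qd = 10303 - 5p and Qs = p - 212.
New equilibrium: 10303 - 5p = p - 212 ⇒ 10515 = 6p ⇒ p = 1752.5, Q = 1540.5.
Δp = 1752.5 − 1758 = -5.5.

-5.5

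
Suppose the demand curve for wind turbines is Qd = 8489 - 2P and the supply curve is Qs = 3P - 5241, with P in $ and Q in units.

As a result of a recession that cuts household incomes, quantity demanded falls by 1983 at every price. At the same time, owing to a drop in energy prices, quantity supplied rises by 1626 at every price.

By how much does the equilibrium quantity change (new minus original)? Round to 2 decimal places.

Solve the original market: 8489 - 2P = 3P - 5241, hence P = 2746 and Q = 2997.
With the change applied: demand Qd = 6506 - 2P, supply Qs = 3P - 3615.
Setting them equal: 6506 - 2P = 3P - 3615 → 10121 = 5P, so P = 2024.2 and Q = 2457.6.
ΔQ = 2457.6 − 2997 = -539.40.

-539.40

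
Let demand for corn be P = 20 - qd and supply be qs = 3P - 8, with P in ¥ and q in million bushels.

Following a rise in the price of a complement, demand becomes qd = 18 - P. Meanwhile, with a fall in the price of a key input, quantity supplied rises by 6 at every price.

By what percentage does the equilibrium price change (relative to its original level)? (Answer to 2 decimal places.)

-28.57

Initially, 20 - P = 3P - 8, so 28 = 4P and P = 7, q = 13.
The shock moves the curves to qd = 18 - P and qs = 3P - 2.
New equilibrium: 18 - P = 3P - 2 ⇒ 20 = 4P ⇒ P = 5, q = 13.
%ΔP = (5 − 7) / 7 × 100 = -28.57%.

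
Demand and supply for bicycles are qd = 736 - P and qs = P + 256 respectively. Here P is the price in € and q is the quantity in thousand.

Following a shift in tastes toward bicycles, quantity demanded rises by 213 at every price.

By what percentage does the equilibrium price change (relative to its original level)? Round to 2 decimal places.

+44.38

Solve the original market: 736 - P = P + 256, hence P = 240 and q = 496.
With the change applied: demand qd = 949 - P, supply qs = P + 256.
Equate the new curves: 949 - P = P + 256, giving 693 = 2P, P = 346.5, q = 602.5.
%ΔP = (346.5 − 240) / 240 × 100 = +44.38%.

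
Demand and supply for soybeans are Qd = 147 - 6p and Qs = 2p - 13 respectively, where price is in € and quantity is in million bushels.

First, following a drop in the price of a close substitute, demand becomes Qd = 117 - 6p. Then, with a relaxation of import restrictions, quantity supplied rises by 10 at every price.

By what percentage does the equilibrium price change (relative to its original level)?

Initially, 147 - 6p = 2p - 13, so 160 = 8p and p = 20, Q = 27.
The new curves are Qd = 117 - 6p (demand) and Qs = 2p - 3 (supply).
Equate the new curves: 117 - 6p = 2p - 3, giving 120 = 8p, p = 15, Q = 27.
%Δp = (15 − 20) / 20 × 100 = -25%.

-25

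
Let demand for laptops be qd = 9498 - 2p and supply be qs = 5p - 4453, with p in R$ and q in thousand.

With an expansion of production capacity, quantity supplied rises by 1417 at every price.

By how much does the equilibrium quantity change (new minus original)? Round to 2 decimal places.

+404.86

Before the shock: 9498 - 2p = 5p - 4453 ⇒ 13951 = 7p ⇒ p = 1993, q = 5512.
With the change applied: demand qd = 9498 - 2p, supply qs = 5p - 3036.
Clearing the new market: 9498 - 2p = 5p - 3036, so p = 12534/7 ≈ 1790.5714 and q = 41418/7 ≈ 5916.8571.
Δq = 5916.8571 − 5512 = +404.86.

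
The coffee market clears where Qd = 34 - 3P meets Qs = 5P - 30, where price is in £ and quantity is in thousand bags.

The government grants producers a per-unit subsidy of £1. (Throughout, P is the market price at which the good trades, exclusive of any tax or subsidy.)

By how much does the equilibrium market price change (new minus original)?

-0.625

Before the shock: 34 - 3P = 5P - 30 ⇒ 64 = 8P ⇒ P = 8, Q = 10.
Since sellers receive the price plus the subsidy, the effective supply curve becomes Qs = 5P - 25.
Equate the new curves: 34 - 3P = 5P - 25, giving 59 = 8P, P = 7.375, Q = 11.875.
ΔP = 7.375 − 8 = -0.625.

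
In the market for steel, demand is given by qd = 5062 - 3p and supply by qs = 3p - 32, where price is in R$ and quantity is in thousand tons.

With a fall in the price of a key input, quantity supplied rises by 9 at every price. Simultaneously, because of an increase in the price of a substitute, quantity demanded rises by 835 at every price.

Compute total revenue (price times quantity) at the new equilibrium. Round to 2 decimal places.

Solve the original market: 5062 - 3p = 3p - 32, hence p = 849 and q = 2515.
The new curves are qd = 5897 - 3p (demand) and qs = 3p - 23 (supply).
Equate the new curves: 5897 - 3p = 3p - 23, giving 5920 = 6p, p = 2960/3 ≈ 986.6667, q = 2937.
New expenditure = 986.6667 × 2937 = 2897840.00.

2897840.00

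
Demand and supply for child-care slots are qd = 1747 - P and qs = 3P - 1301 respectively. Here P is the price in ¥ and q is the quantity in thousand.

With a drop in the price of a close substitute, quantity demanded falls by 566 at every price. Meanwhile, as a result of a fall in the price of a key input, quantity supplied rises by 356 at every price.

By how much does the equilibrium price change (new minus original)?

Before the shock: 1747 - P = 3P - 1301 ⇒ 3048 = 4P ⇒ P = 762, q = 985.
After the shift, demand is qd = 1181 - P and supply is qs = 3P - 945.
Clearing the new market: 1181 - P = 3P - 945, so P = 531.5 and q = 649.5.
ΔP = 531.5 − 762 = -230.5.

-230.5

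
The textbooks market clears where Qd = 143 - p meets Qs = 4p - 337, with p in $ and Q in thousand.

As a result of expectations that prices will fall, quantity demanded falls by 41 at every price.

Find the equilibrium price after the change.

Solve the original market: 143 - p = 4p - 337, hence p = 96 and Q = 47.
With the change applied: demand Qd = 102 - p, supply Qs = 4p - 337.
Clearing the new market: 102 - p = 4p - 337, so p = 87.8 and Q = 14.2.

87.8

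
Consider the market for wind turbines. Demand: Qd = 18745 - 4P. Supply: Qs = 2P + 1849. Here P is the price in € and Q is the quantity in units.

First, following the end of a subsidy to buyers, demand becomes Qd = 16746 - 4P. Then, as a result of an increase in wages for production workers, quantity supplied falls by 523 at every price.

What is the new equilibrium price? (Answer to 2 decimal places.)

2570.00

Original equilibrium: 18745 - 4P = 2P + 1849 gives 16896 = 6P, so P = 2816 and Q = 7481.
The new curves are Qd = 16746 - 4P (demand) and Qs = 2P + 1326 (supply).
Equate the new curves: 16746 - 4P = 2P + 1326, giving 15420 = 6P, P = 2570, Q = 6466.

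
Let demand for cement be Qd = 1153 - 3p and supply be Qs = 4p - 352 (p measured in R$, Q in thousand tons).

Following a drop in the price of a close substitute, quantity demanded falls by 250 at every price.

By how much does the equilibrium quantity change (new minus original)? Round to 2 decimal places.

Initially, 1153 - 3p = 4p - 352, so 1505 = 7p and p = 215, Q = 508.
The new curves are Qd = 903 - 3p (demand) and Qs = 4p - 352 (supply).
Equate the new curves: 903 - 3p = 4p - 352, giving 1255 = 7p, p = 1255/7 ≈ 179.2857, Q = 2556/7 ≈ 365.1429.
ΔQ = 365.1429 − 508 = -142.86.

-142.86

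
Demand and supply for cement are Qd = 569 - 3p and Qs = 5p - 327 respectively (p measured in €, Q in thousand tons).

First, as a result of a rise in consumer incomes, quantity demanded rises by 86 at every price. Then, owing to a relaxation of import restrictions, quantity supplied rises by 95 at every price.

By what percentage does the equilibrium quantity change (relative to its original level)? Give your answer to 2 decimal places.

Before the shock: 569 - 3p = 5p - 327 ⇒ 896 = 8p ⇒ p = 112, Q = 233.
The shock moves the curves to Qd = 655 - 3p and Qs = 5p - 232.
New equilibrium: 655 - 3p = 5p - 232 ⇒ 887 = 8p ⇒ p = 110.875, Q = 322.375.
%ΔQ = (322.375 − 233) / 233 × 100 = +38.36%.

+38.36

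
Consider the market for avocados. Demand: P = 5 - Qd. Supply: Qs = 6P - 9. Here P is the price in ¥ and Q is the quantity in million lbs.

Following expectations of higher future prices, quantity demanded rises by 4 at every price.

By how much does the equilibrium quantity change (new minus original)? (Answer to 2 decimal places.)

+3.43

Before the shock: 5 - P = 6P - 9 ⇒ 14 = 7P ⇒ P = 2, Q = 3.
The new curves are Qd = 9 - P (demand) and Qs = 6P - 9 (supply).
Clearing the new market: 9 - P = 6P - 9, so P = 18/7 ≈ 2.5714 and Q = 45/7 ≈ 6.4286.
ΔQ = 6.4286 − 3 = +3.43.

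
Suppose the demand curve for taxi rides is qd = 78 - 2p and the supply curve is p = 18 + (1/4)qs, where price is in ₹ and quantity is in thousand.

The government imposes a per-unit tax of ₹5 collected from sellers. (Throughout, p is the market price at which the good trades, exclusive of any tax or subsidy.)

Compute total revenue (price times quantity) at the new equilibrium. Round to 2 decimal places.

Initially, 78 - 2p = 4p - 72, so 150 = 6p and p = 25, q = 28.
Since sellers keep the price net of the tax, the effective supply curve becomes qs = 4p - 92.
Setting them equal: 78 - 2p = 4p - 92 → 170 = 6p, so p = 85/3 ≈ 28.3333 and q = 64/3 ≈ 21.3333.
New expenditure = 28.3333 × 21.3333 = 604.44.

604.44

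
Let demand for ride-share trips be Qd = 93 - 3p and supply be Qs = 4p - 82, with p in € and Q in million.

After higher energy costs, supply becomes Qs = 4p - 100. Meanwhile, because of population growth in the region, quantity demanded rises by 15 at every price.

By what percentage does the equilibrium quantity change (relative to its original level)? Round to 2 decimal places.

Before the shock: 93 - 3p = 4p - 82 ⇒ 175 = 7p ⇒ p = 25, Q = 18.
After the shift, demand is Qd = 108 - 3p and supply is Qs = 4p - 100.
Clearing the new market: 108 - 3p = 4p - 100, so p = 208/7 ≈ 29.7143 and Q = 132/7 ≈ 18.8571.
%ΔQ = (18.8571 − 18) / 18 × 100 = +4.76%.

+4.76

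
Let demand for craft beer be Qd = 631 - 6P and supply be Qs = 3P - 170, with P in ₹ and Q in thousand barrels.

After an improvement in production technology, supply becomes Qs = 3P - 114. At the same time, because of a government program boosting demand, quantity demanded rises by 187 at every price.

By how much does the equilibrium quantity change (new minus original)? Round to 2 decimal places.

+99.67

Original equilibrium: 631 - 6P = 3P - 170 gives 801 = 9P, so P = 89 and Q = 97.
With the change applied: demand Qd = 818 - 6P, supply Qs = 3P - 114.
Equate the new curves: 818 - 6P = 3P - 114, giving 932 = 9P, P = 932/9 ≈ 103.5556, Q = 590/3 ≈ 196.6667.
ΔQ = 196.6667 − 97 = +99.67.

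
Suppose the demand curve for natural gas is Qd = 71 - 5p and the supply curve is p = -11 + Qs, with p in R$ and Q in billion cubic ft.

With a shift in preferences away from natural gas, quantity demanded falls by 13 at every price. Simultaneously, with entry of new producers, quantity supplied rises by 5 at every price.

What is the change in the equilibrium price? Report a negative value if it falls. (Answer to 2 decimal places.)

-3.00

Initially, 71 - 5p = p + 11, so 60 = 6p and p = 10, Q = 21.
After the shift, demand is Qd = 58 - 5p and supply is Qs = p + 16.
Clearing the new market: 58 - 5p = p + 16, so p = 7 and Q = 23.
Δp = 7 − 10 = -3.00.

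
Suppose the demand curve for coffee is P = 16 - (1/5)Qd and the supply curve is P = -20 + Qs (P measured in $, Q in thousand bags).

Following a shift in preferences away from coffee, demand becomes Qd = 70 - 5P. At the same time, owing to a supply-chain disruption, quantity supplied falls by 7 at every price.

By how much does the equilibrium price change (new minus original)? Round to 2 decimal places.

Solve the original market: 80 - 5P = P + 20, hence P = 10 and Q = 30.
With the change applied: demand Qd = 70 - 5P, supply Qs = P + 13.
Setting them equal: 70 - 5P = P + 13 → 57 = 6P, so P = 9.5 and Q = 22.5.
ΔP = 9.5 − 10 = -0.50.

-0.50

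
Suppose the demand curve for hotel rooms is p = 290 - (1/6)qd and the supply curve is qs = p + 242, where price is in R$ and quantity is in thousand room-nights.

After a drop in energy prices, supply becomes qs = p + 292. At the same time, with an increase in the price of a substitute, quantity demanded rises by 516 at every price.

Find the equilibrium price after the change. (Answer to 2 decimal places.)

Before the shock: 1740 - 6p = p + 242 ⇒ 1498 = 7p ⇒ p = 214, q = 456.
With the change applied: demand qd = 2256 - 6p, supply qs = p + 292.
Setting them equal: 2256 - 6p = p + 292 → 1964 = 7p, so p = 1964/7 ≈ 280.5714 and q = 4008/7 ≈ 572.5714.

280.57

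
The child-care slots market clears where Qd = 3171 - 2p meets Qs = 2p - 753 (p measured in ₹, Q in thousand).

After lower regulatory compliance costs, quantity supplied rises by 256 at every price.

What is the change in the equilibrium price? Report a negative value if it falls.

-64

Solve the original market: 3171 - 2p = 2p - 753, hence p = 981 and Q = 1209.
The new curves are Qd = 3171 - 2p (demand) and Qs = 2p - 497 (supply).
New equilibrium: 3171 - 2p = 2p - 497 ⇒ 3668 = 4p ⇒ p = 917, Q = 1337.
Δp = 917 − 981 = -64.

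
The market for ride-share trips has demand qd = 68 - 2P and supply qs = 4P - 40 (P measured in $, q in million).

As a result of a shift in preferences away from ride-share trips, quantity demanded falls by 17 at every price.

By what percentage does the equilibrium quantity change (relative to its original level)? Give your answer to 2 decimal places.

-35.42

Before the shock: 68 - 2P = 4P - 40 ⇒ 108 = 6P ⇒ P = 18, q = 32.
With the change applied: demand qd = 51 - 2P, supply qs = 4P - 40.
Equate the new curves: 51 - 2P = 4P - 40, giving 91 = 6P, P = 91/6 ≈ 15.1667, q = 62/3 ≈ 20.6667.
%Δq = (20.6667 − 32) / 32 × 100 = -35.42%.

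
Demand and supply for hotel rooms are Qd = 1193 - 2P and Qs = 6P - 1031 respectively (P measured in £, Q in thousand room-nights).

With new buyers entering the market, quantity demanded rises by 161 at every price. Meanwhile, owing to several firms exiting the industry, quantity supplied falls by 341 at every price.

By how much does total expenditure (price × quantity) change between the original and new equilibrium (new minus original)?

+52068.375

Initially, 1193 - 2P = 6P - 1031, so 2224 = 8P and P = 278, Q = 637.
With the change applied: demand Qd = 1354 - 2P, supply Qs = 6P - 1372.
Clearing the new market: 1354 - 2P = 6P - 1372, so P = 340.75 and Q = 672.5.
Expenditure moves from 278×637 = 177086 to 340.75×672.5 = 229154.375; change = +52068.375.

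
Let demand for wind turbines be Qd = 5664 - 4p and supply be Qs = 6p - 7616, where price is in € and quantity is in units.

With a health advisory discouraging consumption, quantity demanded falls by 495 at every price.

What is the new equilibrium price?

1278.5

Before the shock: 5664 - 4p = 6p - 7616 ⇒ 13280 = 10p ⇒ p = 1328, Q = 352.
With the change applied: demand Qd = 5169 - 4p, supply Qs = 6p - 7616.
Clearing the new market: 5169 - 4p = 6p - 7616, so p = 1278.5 and Q = 55.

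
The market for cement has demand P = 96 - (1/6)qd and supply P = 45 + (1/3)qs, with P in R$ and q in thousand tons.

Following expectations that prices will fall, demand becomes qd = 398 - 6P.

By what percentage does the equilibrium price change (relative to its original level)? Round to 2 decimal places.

-25.04

Before the shock: 576 - 6P = 3P - 135 ⇒ 711 = 9P ⇒ P = 79, q = 102.
After the shift, demand is qd = 398 - 6P and supply is qs = 3P - 135.
Equate the new curves: 398 - 6P = 3P - 135, giving 533 = 9P, P = 533/9 ≈ 59.2222, q = 128/3 ≈ 42.6667.
%ΔP = (59.2222 − 79) / 79 × 100 = -25.04%.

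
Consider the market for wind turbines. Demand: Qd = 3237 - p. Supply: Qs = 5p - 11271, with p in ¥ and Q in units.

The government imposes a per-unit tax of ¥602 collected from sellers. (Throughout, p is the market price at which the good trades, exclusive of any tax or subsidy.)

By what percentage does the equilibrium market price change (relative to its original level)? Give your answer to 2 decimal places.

+20.75

Initially, 3237 - p = 5p - 11271, so 14508 = 6p and p = 2418, Q = 819.
Since sellers keep the price net of the tax, the effective supply curve becomes Qs = 5p - 14281.
New equilibrium: 3237 - p = 5p - 14281 ⇒ 17518 = 6p ⇒ p = 8759/3 ≈ 2919.6667, Q = 952/3 ≈ 317.3333.
%Δp = (2919.6667 − 2418) / 2418 × 100 = +20.75%.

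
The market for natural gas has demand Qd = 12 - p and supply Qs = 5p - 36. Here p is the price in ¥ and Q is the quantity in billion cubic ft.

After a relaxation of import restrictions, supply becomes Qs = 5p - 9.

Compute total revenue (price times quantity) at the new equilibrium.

Original equilibrium: 12 - p = 5p - 36 gives 48 = 6p, so p = 8 and Q = 4.
The new curves are Qd = 12 - p (demand) and Qs = 5p - 9 (supply).
New equilibrium: 12 - p = 5p - 9 ⇒ 21 = 6p ⇒ p = 3.5, Q = 8.5.
New expenditure = 3.5 × 8.5 = 29.75.

29.75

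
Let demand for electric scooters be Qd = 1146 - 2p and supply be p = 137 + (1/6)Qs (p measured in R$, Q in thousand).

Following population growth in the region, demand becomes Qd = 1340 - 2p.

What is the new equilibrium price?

Before the shock: 1146 - 2p = 6p - 822 ⇒ 1968 = 8p ⇒ p = 246, Q = 654.
With the change applied: demand Qd = 1340 - 2p, supply Qs = 6p - 822.
Clearing the new market: 1340 - 2p = 6p - 822, so p = 270.25 and Q = 799.5.

270.25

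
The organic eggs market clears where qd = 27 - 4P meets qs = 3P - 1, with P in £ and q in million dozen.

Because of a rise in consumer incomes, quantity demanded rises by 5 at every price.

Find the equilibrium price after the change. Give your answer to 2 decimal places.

4.71

Original equilibrium: 27 - 4P = 3P - 1 gives 28 = 7P, so P = 4 and q = 11.
The shock moves the curves to qd = 32 - 4P and qs = 3P - 1.
Equate the new curves: 32 - 4P = 3P - 1, giving 33 = 7P, P = 33/7 ≈ 4.7143, q = 92/7 ≈ 13.1429.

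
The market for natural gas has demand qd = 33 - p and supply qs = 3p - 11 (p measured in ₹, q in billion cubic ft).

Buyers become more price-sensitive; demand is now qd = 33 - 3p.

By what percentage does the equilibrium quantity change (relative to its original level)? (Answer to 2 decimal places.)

-50.00

Original equilibrium: 33 - p = 3p - 11 gives 44 = 4p, so p = 11 and q = 22.
The shock moves the curves to qd = 33 - 3p and qs = 3p - 11.
New equilibrium: 33 - 3p = 3p - 11 ⇒ 44 = 6p ⇒ p = 22/3 ≈ 7.3333, q = 11.
%Δq = (11 − 22) / 22 × 100 = -50.00%.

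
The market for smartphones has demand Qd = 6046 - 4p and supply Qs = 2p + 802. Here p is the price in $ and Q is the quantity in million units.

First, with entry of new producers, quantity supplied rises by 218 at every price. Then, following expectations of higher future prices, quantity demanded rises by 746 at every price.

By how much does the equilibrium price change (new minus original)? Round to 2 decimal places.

Initially, 6046 - 4p = 2p + 802, so 5244 = 6p and p = 874, Q = 2550.
The shock moves the curves to Qd = 6792 - 4p and Qs = 2p + 1020.
Equate the new curves: 6792 - 4p = 2p + 1020, giving 5772 = 6p, p = 962, Q = 2944.
Δp = 962 − 874 = +88.00.

+88.00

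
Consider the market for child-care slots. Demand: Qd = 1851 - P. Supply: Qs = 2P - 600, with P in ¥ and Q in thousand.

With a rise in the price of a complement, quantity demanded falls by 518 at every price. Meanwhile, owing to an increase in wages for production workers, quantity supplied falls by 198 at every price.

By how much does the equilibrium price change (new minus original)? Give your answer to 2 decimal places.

-106.67

Original equilibrium: 1851 - P = 2P - 600 gives 2451 = 3P, so P = 817 and Q = 1034.
The shock moves the curves to Qd = 1333 - P and Qs = 2P - 798.
New equilibrium: 1333 - P = 2P - 798 ⇒ 2131 = 3P ⇒ P = 2131/3 ≈ 710.3333, Q = 1868/3 ≈ 622.6667.
ΔP = 710.3333 − 817 = -106.67.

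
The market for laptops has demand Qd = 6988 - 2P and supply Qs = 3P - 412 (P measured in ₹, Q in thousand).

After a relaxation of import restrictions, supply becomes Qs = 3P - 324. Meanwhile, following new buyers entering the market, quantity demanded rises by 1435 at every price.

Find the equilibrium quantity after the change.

4924.2

Solve the original market: 6988 - 2P = 3P - 412, hence P = 1480 and Q = 4028.
The shock moves the curves to Qd = 8423 - 2P and Qs = 3P - 324.
Setting them equal: 8423 - 2P = 3P - 324 → 8747 = 5P, so P = 1749.4 and Q = 4924.2.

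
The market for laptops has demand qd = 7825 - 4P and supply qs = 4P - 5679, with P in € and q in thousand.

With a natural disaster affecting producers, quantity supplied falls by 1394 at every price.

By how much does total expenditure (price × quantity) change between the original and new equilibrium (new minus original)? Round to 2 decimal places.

-1111018.00

Initially, 7825 - 4P = 4P - 5679, so 13504 = 8P and P = 1688, q = 1073.
The new curves are qd = 7825 - 4P (demand) and qs = 4P - 7073 (supply).
Clearing the new market: 7825 - 4P = 4P - 7073, so P = 1862.25 and q = 376.
Expenditure moves from 1688×1073 = 1811224 to 1862.25×376 = 700206; change = -1111018.00.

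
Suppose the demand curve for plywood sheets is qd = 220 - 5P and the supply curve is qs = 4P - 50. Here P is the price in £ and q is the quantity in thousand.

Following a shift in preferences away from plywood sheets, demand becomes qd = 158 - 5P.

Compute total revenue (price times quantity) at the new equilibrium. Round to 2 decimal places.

Original equilibrium: 220 - 5P = 4P - 50 gives 270 = 9P, so P = 30 and q = 70.
After the shift, demand is qd = 158 - 5P and supply is qs = 4P - 50.
Setting them equal: 158 - 5P = 4P - 50 → 208 = 9P, so P = 208/9 ≈ 23.1111 and q = 382/9 ≈ 42.4444.
New expenditure = 23.1111 × 42.4444 = 980.94.

980.94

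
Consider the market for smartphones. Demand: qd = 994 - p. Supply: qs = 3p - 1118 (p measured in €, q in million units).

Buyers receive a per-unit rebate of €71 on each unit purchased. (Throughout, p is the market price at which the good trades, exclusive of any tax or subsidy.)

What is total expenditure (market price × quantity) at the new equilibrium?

283380.6875

Before the shock: 994 - p = 3p - 1118 ⇒ 2112 = 4p ⇒ p = 528, q = 466.
Since buyers' out-of-pocket price is the market price minus the rebate, the effective demand curve becomes qd = 1065 - p.
Equate the new curves: 1065 - p = 3p - 1118, giving 2183 = 4p, p = 545.75, q = 519.25.
New expenditure = 545.75 × 519.25 = 283380.6875.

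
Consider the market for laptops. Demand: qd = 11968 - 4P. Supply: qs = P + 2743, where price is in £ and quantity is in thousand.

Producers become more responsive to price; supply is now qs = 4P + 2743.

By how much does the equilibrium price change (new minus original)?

Before the shock: 11968 - 4P = P + 2743 ⇒ 9225 = 5P ⇒ P = 1845, q = 4588.
The shock moves the curves to qd = 11968 - 4P and qs = 4P + 2743.
Clearing the new market: 11968 - 4P = 4P + 2743, so P = 1153.125 and q = 7355.5.
ΔP = 1153.125 − 1845 = -691.875.

-691.875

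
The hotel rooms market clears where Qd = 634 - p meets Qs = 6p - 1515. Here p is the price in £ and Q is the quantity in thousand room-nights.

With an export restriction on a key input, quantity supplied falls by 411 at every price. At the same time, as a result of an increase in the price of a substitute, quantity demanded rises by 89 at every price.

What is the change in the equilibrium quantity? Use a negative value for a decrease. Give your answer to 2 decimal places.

+17.57

Initially, 634 - p = 6p - 1515, so 2149 = 7p and p = 307, Q = 327.
The new curves are Qd = 723 - p (demand) and Qs = 6p - 1926 (supply).
Setting them equal: 723 - p = 6p - 1926 → 2649 = 7p, so p = 2649/7 ≈ 378.4286 and Q = 2412/7 ≈ 344.5714.
ΔQ = 344.5714 − 327 = +17.57.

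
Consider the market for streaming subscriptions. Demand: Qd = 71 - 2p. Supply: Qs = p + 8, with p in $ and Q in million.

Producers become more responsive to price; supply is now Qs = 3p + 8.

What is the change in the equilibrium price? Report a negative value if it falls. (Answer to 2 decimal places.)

-8.40

Initially, 71 - 2p = p + 8, so 63 = 3p and p = 21, Q = 29.
After the shift, demand is Qd = 71 - 2p and supply is Qs = 3p + 8.
New equilibrium: 71 - 2p = 3p + 8 ⇒ 63 = 5p ⇒ p = 12.6, Q = 45.8.
Δp = 12.6 − 21 = -8.40.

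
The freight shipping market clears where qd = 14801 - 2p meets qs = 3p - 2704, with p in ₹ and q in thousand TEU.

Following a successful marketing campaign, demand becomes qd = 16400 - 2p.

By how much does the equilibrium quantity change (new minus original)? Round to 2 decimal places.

Original equilibrium: 14801 - 2p = 3p - 2704 gives 17505 = 5p, so p = 3501 and q = 7799.
With the change applied: demand qd = 16400 - 2p, supply qs = 3p - 2704.
New equilibrium: 16400 - 2p = 3p - 2704 ⇒ 19104 = 5p ⇒ p = 3820.8, q = 8758.4.
Δq = 8758.4 − 7799 = +959.40.

+959.40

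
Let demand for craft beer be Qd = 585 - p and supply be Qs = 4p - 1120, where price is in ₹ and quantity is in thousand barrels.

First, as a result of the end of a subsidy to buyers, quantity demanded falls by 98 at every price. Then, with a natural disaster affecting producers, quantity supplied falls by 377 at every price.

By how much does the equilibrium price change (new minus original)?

Before the shock: 585 - p = 4p - 1120 ⇒ 1705 = 5p ⇒ p = 341, Q = 244.
With the change applied: demand Qd = 487 - p, supply Qs = 4p - 1497.
Clearing the new market: 487 - p = 4p - 1497, so p = 396.8 and Q = 90.2.
Δp = 396.8 − 341 = +55.8.

+55.8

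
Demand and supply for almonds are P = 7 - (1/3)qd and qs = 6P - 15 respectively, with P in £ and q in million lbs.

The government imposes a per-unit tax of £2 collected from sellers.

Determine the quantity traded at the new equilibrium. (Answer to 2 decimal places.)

Initially, 21 - 3P = 6P - 15, so 36 = 9P and P = 4, q = 9.
Since sellers keep the price net of the tax, the effective supply curve becomes qs = 6P - 27.
New equilibrium: 21 - 3P = 6P - 27 ⇒ 48 = 9P ⇒ P = 16/3 ≈ 5.3333, q = 5.

5.00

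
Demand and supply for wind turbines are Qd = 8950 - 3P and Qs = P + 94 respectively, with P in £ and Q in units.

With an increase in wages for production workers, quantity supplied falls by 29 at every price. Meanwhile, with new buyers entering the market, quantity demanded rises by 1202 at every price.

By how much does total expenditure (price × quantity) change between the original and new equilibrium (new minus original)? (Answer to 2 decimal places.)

+1413224.81

Solve the original market: 8950 - 3P = P + 94, hence P = 2214 and Q = 2308.
The new curves are Qd = 10152 - 3P (demand) and Qs = P + 65 (supply).
Clearing the new market: 10152 - 3P = P + 65, so P = 2521.75 and Q = 2586.75.
Expenditure moves from 2214×2308 = 5109912 to 2521.75×2586.75 = 6523136.8125; change = +1413224.81.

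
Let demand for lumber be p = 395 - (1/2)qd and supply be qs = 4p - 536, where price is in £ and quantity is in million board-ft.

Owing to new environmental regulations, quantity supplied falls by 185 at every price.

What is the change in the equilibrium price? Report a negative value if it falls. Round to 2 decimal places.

+30.83

Solve the original market: 790 - 2p = 4p - 536, hence p = 221 and q = 348.
The new curves are qd = 790 - 2p (demand) and qs = 4p - 721 (supply).
Equate the new curves: 790 - 2p = 4p - 721, giving 1511 = 6p, p = 1511/6 ≈ 251.8333, q = 859/3 ≈ 286.3333.
Δp = 251.8333 − 221 = +30.83.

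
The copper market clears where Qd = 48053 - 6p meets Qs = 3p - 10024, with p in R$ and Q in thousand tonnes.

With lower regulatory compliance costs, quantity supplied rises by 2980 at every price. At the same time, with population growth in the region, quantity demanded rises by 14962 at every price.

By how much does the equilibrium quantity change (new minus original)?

Before the shock: 48053 - 6p = 3p - 10024 ⇒ 58077 = 9p ⇒ p = 6453, Q = 9335.
With the change applied: demand Qd = 63015 - 6p, supply Qs = 3p - 7044.
Equate the new curves: 63015 - 6p = 3p - 7044, giving 70059 = 9p, p = 23353/3 ≈ 7784.3333, Q = 16309.
ΔQ = 16309 − 9335 = +6974.

+6974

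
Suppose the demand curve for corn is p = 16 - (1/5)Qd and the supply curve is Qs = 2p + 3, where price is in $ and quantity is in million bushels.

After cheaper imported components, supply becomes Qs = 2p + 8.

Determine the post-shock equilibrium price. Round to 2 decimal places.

10.29

Before the shock: 80 - 5p = 2p + 3 ⇒ 77 = 7p ⇒ p = 11, Q = 25.
After the shift, demand is Qd = 80 - 5p and supply is Qs = 2p + 8.
Equate the new curves: 80 - 5p = 2p + 8, giving 72 = 7p, p = 72/7 ≈ 10.2857, Q = 200/7 ≈ 28.5714.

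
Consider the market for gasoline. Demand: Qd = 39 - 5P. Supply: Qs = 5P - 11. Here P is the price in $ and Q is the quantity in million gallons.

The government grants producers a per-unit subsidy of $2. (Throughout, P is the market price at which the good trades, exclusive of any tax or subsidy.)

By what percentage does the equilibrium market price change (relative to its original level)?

Original equilibrium: 39 - 5P = 5P - 11 gives 50 = 10P, so P = 5 and Q = 14.
Since sellers receive the price plus the subsidy, the effective supply curve becomes Qs = 5P - 1.
Clearing the new market: 39 - 5P = 5P - 1, so P = 4 and Q = 19.
%ΔP = (4 − 5) / 5 × 100 = -20%.

-20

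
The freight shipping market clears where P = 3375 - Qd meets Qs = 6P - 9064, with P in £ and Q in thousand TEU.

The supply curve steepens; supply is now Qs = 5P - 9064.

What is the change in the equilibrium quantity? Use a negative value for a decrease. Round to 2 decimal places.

-296.17

Before the shock: 3375 - P = 6P - 9064 ⇒ 12439 = 7P ⇒ P = 1777, Q = 1598.
The shock moves the curves to Qd = 3375 - P and Qs = 5P - 9064.
Equate the new curves: 3375 - P = 5P - 9064, giving 12439 = 6P, P = 12439/6 ≈ 2073.1667, Q = 7811/6 ≈ 1301.8333.
ΔQ = 1301.8333 − 1598 = -296.17.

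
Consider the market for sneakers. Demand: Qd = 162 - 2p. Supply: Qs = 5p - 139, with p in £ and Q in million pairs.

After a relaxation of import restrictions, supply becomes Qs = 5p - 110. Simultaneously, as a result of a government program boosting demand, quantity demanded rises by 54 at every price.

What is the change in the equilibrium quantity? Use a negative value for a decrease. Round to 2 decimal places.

+46.86

Before the shock: 162 - 2p = 5p - 139 ⇒ 301 = 7p ⇒ p = 43, Q = 76.
The new curves are Qd = 216 - 2p (demand) and Qs = 5p - 110 (supply).
Setting them equal: 216 - 2p = 5p - 110 → 326 = 7p, so p = 326/7 ≈ 46.5714 and Q = 860/7 ≈ 122.8571.
ΔQ = 122.8571 − 76 = +46.86.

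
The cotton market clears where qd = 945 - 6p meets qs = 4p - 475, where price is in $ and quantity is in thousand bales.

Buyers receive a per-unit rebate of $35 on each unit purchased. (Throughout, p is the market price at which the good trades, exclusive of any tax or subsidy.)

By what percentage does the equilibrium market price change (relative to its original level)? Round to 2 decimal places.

+14.79

Original equilibrium: 945 - 6p = 4p - 475 gives 1420 = 10p, so p = 142 and q = 93.
Since buyers' out-of-pocket price is the market price minus the rebate, the effective demand curve becomes qd = 1155 - 6p.
New equilibrium: 1155 - 6p = 4p - 475 ⇒ 1630 = 10p ⇒ p = 163, q = 177.
%Δp = (163 − 142) / 142 × 100 = +14.79%.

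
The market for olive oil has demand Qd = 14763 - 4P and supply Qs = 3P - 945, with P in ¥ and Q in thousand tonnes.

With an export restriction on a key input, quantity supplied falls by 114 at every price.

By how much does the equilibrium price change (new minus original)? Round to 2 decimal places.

Solve the original market: 14763 - 4P = 3P - 945, hence P = 2244 and Q = 5787.
The new curves are Qd = 14763 - 4P (demand) and Qs = 3P - 1059 (supply).
Setting them equal: 14763 - 4P = 3P - 1059 → 15822 = 7P, so P = 15822/7 ≈ 2260.2857 and Q = 40053/7 ≈ 5721.8571.
ΔP = 2260.2857 − 2244 = +16.29.

+16.29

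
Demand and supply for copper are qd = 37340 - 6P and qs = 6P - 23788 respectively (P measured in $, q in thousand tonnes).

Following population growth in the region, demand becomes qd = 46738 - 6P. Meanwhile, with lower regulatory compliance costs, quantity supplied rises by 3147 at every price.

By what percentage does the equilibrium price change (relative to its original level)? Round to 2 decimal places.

+10.23

Solve the original market: 37340 - 6P = 6P - 23788, hence P = 5094 and q = 6776.
The shock moves the curves to qd = 46738 - 6P and qs = 6P - 20641.
Equate the new curves: 46738 - 6P = 6P - 20641, giving 67379 = 12P, P = 67379/12 ≈ 5614.9167, q = 13048.5.
%ΔP = (5614.9167 − 5094) / 5094 × 100 = +10.23%.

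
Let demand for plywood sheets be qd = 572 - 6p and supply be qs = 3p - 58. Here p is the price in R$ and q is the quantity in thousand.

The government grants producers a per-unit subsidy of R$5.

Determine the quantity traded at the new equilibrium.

162

Initially, 572 - 6p = 3p - 58, so 630 = 9p and p = 70, q = 152.
Since sellers receive the price plus the subsidy, the effective supply curve becomes qs = 3p - 43.
New equilibrium: 572 - 6p = 3p - 43 ⇒ 615 = 9p ⇒ p = 205/3 ≈ 68.3333, q = 162.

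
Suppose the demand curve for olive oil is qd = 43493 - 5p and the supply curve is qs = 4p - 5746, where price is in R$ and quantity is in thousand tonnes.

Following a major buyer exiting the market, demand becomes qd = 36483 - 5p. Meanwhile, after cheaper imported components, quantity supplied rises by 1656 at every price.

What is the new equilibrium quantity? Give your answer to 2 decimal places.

13942.44

Before the shock: 43493 - 5p = 4p - 5746 ⇒ 49239 = 9p ⇒ p = 5471, q = 16138.
The shock moves the curves to qd = 36483 - 5p and qs = 4p - 4090.
New equilibrium: 36483 - 5p = 4p - 4090 ⇒ 40573 = 9p ⇒ p = 40573/9 ≈ 4508.1111, q = 125482/9 ≈ 13942.4444.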